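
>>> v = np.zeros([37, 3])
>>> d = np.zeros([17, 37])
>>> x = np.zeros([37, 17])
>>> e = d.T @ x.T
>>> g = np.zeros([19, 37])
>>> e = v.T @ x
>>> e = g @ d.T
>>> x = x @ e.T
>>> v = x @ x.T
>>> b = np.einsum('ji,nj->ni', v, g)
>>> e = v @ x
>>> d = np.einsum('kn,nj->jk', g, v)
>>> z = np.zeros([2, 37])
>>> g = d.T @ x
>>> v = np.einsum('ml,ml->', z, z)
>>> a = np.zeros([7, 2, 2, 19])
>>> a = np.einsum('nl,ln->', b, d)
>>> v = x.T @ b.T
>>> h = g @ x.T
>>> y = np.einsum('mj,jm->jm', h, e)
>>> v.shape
(19, 19)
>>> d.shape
(37, 19)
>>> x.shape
(37, 19)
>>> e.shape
(37, 19)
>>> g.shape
(19, 19)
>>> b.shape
(19, 37)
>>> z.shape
(2, 37)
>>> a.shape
()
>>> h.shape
(19, 37)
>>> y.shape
(37, 19)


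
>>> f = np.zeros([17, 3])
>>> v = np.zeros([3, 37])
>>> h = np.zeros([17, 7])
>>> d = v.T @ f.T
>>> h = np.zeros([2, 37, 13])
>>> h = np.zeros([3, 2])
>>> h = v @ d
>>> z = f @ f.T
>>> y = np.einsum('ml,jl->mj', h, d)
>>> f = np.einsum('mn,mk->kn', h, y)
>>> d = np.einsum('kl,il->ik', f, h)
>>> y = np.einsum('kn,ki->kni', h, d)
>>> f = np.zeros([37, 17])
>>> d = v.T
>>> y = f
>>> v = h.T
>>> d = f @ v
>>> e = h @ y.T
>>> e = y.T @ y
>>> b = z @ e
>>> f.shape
(37, 17)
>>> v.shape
(17, 3)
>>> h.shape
(3, 17)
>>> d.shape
(37, 3)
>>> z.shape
(17, 17)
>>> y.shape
(37, 17)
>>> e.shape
(17, 17)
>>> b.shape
(17, 17)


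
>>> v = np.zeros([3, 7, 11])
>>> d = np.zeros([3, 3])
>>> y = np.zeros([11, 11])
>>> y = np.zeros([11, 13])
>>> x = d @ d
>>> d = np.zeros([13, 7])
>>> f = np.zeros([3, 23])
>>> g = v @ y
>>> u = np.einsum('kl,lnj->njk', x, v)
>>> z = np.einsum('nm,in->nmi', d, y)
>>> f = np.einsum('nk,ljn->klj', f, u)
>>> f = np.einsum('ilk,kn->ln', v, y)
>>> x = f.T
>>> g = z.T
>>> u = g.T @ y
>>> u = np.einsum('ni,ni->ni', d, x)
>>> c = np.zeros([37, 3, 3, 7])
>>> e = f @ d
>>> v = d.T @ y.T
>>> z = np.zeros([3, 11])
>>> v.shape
(7, 11)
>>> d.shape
(13, 7)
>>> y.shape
(11, 13)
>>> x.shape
(13, 7)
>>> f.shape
(7, 13)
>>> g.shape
(11, 7, 13)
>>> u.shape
(13, 7)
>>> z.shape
(3, 11)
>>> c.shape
(37, 3, 3, 7)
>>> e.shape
(7, 7)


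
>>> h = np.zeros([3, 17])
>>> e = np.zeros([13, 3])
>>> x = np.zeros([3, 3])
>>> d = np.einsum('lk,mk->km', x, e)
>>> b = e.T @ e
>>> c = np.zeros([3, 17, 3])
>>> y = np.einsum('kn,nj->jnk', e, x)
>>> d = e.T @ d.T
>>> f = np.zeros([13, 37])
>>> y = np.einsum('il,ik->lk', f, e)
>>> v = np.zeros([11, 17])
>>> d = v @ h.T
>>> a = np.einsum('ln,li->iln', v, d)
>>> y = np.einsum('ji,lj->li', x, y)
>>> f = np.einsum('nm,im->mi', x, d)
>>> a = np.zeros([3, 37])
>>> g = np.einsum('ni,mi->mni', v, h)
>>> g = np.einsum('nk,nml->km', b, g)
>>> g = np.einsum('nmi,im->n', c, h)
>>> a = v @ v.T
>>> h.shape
(3, 17)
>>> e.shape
(13, 3)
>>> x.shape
(3, 3)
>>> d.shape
(11, 3)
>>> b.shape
(3, 3)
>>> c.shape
(3, 17, 3)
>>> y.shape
(37, 3)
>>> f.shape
(3, 11)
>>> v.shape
(11, 17)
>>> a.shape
(11, 11)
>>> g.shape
(3,)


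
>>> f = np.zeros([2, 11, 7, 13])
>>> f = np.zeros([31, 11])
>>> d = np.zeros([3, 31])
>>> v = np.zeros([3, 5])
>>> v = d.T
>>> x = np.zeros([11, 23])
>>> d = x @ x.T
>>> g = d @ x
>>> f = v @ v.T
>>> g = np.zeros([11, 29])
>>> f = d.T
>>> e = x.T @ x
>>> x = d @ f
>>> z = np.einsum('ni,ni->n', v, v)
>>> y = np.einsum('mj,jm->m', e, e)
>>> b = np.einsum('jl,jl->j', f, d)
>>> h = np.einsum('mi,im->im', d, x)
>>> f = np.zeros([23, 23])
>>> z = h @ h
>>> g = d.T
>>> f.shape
(23, 23)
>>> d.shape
(11, 11)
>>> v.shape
(31, 3)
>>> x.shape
(11, 11)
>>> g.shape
(11, 11)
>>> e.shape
(23, 23)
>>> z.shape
(11, 11)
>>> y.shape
(23,)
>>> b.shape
(11,)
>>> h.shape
(11, 11)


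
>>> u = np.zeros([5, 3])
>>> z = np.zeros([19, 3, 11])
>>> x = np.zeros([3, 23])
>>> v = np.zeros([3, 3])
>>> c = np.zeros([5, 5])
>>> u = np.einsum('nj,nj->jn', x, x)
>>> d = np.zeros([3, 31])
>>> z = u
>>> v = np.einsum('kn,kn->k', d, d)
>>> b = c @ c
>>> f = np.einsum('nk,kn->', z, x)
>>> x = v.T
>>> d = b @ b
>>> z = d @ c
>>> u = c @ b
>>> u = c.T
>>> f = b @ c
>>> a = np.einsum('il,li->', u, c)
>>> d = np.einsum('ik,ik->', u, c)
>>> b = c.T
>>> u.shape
(5, 5)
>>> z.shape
(5, 5)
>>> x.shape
(3,)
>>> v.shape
(3,)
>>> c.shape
(5, 5)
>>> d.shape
()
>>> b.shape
(5, 5)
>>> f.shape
(5, 5)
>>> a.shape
()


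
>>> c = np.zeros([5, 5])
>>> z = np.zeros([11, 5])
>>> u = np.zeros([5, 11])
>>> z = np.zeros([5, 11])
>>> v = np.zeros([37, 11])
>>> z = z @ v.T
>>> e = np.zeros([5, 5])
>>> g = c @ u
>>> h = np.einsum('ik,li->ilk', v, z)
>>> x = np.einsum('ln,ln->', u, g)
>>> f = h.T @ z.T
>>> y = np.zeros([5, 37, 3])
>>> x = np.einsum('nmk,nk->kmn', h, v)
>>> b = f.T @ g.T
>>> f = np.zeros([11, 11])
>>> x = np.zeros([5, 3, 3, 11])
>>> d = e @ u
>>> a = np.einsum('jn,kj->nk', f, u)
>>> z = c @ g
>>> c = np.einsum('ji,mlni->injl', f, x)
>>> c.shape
(11, 3, 11, 3)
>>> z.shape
(5, 11)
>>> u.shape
(5, 11)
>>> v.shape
(37, 11)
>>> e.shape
(5, 5)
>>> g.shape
(5, 11)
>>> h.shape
(37, 5, 11)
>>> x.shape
(5, 3, 3, 11)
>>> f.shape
(11, 11)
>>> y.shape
(5, 37, 3)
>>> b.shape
(5, 5, 5)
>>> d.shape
(5, 11)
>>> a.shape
(11, 5)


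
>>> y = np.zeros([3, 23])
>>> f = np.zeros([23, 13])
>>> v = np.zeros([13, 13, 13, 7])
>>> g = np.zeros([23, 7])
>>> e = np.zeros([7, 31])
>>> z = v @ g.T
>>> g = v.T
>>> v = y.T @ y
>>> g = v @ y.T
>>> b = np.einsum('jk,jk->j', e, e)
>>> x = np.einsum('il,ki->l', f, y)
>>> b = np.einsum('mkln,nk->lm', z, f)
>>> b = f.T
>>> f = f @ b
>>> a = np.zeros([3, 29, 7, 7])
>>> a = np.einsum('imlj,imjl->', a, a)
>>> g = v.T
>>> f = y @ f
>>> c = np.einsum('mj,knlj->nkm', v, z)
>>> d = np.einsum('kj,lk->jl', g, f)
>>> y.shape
(3, 23)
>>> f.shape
(3, 23)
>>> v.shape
(23, 23)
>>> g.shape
(23, 23)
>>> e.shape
(7, 31)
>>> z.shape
(13, 13, 13, 23)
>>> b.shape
(13, 23)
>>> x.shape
(13,)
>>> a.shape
()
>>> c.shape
(13, 13, 23)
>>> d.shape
(23, 3)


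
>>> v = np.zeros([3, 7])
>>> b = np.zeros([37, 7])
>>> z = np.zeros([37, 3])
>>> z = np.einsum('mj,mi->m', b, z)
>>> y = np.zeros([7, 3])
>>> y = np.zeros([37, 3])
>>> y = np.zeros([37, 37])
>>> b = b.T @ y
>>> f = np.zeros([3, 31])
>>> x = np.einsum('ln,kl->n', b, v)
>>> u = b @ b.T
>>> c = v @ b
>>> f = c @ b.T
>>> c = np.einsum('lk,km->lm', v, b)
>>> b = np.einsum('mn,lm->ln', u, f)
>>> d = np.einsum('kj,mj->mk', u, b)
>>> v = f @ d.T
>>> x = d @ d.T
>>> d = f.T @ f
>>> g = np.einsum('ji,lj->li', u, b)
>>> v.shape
(3, 3)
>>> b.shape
(3, 7)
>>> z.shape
(37,)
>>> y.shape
(37, 37)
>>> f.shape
(3, 7)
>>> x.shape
(3, 3)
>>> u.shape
(7, 7)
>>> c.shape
(3, 37)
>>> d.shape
(7, 7)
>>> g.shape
(3, 7)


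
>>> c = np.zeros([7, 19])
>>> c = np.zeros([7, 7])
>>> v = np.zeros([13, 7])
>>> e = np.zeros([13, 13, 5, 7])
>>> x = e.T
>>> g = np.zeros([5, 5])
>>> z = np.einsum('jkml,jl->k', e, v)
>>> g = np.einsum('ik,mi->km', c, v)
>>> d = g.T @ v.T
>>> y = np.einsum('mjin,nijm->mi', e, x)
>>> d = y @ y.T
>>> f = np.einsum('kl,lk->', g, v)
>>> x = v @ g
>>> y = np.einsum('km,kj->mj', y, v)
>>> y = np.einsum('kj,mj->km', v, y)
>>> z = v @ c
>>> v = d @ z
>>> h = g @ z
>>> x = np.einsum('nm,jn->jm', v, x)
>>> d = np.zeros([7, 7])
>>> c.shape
(7, 7)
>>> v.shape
(13, 7)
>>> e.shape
(13, 13, 5, 7)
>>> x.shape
(13, 7)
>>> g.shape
(7, 13)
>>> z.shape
(13, 7)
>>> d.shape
(7, 7)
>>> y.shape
(13, 5)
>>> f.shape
()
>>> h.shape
(7, 7)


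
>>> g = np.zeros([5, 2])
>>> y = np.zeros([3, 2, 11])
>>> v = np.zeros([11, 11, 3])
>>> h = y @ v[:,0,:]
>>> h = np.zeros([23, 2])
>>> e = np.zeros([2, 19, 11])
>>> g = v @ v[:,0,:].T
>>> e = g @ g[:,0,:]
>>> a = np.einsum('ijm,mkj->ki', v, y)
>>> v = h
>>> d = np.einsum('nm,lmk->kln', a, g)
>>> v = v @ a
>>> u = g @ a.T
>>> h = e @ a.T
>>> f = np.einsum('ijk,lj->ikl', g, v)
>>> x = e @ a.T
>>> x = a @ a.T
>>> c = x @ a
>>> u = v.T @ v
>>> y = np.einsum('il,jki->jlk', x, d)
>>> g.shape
(11, 11, 11)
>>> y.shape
(11, 2, 11)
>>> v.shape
(23, 11)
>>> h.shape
(11, 11, 2)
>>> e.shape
(11, 11, 11)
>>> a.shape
(2, 11)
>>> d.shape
(11, 11, 2)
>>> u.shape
(11, 11)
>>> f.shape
(11, 11, 23)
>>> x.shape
(2, 2)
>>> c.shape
(2, 11)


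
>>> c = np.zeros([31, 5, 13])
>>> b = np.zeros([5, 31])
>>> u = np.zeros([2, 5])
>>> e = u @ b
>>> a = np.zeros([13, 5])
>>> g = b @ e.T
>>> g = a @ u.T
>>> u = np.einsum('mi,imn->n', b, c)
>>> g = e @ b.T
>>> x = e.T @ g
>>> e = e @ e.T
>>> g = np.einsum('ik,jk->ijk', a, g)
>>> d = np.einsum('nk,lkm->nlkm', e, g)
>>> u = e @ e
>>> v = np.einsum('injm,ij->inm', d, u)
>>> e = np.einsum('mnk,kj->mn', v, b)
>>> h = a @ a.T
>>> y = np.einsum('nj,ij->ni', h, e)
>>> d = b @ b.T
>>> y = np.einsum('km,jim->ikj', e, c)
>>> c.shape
(31, 5, 13)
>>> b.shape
(5, 31)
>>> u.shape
(2, 2)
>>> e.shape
(2, 13)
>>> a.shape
(13, 5)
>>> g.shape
(13, 2, 5)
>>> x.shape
(31, 5)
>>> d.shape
(5, 5)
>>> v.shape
(2, 13, 5)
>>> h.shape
(13, 13)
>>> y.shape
(5, 2, 31)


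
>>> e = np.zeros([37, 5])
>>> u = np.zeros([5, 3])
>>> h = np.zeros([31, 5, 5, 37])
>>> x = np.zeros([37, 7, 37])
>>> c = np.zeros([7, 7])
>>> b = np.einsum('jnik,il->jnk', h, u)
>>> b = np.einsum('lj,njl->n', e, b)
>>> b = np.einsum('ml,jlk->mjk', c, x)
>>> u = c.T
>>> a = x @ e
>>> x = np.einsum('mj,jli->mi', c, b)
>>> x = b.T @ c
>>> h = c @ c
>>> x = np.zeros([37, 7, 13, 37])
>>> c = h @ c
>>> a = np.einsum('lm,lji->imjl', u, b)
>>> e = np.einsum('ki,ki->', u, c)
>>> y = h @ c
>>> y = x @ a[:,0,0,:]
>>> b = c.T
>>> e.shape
()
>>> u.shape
(7, 7)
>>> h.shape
(7, 7)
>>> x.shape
(37, 7, 13, 37)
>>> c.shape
(7, 7)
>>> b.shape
(7, 7)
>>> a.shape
(37, 7, 37, 7)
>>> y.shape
(37, 7, 13, 7)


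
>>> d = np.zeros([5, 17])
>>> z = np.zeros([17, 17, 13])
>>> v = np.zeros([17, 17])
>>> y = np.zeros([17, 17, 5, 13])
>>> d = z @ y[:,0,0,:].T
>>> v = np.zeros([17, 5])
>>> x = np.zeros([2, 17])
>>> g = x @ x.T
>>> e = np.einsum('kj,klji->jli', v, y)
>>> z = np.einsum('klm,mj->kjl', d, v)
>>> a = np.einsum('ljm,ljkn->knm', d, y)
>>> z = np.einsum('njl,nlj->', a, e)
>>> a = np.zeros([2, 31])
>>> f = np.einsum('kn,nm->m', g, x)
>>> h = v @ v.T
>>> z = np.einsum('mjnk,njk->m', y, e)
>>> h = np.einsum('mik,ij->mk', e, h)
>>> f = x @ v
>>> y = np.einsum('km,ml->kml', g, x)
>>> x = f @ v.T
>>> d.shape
(17, 17, 17)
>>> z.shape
(17,)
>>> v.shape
(17, 5)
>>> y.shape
(2, 2, 17)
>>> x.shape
(2, 17)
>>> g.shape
(2, 2)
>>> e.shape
(5, 17, 13)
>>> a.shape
(2, 31)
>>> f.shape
(2, 5)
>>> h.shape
(5, 13)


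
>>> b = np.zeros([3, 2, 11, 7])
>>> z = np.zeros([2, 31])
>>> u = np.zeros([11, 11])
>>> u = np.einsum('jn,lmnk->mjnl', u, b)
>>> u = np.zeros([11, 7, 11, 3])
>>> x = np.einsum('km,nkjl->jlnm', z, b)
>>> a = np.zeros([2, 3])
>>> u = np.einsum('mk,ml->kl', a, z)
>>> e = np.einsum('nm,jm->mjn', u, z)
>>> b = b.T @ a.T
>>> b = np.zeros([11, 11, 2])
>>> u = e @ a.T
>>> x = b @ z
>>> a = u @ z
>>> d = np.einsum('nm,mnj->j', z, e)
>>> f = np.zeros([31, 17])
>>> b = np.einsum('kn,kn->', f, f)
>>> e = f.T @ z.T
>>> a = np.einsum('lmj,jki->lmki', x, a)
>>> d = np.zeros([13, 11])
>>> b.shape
()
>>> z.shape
(2, 31)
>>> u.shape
(31, 2, 2)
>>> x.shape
(11, 11, 31)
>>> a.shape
(11, 11, 2, 31)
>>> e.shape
(17, 2)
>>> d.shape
(13, 11)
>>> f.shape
(31, 17)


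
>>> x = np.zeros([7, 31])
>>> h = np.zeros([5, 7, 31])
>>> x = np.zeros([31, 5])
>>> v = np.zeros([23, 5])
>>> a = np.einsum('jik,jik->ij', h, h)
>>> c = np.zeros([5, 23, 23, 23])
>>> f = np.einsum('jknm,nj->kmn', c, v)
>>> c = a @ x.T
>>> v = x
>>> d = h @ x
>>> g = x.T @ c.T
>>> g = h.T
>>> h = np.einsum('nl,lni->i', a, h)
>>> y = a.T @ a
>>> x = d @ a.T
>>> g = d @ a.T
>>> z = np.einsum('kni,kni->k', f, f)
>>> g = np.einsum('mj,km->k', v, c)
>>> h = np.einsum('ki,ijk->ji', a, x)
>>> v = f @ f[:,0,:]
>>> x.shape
(5, 7, 7)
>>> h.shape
(7, 5)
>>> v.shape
(23, 23, 23)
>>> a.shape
(7, 5)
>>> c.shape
(7, 31)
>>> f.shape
(23, 23, 23)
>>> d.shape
(5, 7, 5)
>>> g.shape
(7,)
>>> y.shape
(5, 5)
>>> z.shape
(23,)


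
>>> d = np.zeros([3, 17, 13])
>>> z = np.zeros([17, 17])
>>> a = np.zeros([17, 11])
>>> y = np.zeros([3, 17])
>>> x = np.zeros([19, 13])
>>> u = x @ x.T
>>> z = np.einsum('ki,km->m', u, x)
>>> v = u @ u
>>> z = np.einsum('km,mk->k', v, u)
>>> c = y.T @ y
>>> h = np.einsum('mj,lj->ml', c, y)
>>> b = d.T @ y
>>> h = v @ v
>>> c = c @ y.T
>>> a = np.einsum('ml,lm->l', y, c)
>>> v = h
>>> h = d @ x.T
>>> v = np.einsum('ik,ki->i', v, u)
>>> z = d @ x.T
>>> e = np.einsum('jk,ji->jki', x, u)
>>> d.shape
(3, 17, 13)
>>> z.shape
(3, 17, 19)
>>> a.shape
(17,)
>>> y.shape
(3, 17)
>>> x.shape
(19, 13)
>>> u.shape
(19, 19)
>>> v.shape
(19,)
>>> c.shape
(17, 3)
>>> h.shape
(3, 17, 19)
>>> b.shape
(13, 17, 17)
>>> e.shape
(19, 13, 19)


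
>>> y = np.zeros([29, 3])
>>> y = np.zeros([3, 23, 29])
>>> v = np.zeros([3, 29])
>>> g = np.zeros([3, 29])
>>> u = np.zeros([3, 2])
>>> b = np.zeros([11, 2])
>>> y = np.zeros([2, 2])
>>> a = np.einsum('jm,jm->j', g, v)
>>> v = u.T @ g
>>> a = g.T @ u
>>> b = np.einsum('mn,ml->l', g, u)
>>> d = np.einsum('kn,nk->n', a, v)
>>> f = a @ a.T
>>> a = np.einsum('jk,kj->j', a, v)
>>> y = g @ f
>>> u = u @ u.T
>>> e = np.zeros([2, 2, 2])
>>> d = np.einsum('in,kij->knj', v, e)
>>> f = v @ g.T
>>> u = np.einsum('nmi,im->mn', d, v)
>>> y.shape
(3, 29)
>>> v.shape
(2, 29)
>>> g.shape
(3, 29)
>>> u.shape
(29, 2)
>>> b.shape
(2,)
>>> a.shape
(29,)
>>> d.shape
(2, 29, 2)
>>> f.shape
(2, 3)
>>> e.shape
(2, 2, 2)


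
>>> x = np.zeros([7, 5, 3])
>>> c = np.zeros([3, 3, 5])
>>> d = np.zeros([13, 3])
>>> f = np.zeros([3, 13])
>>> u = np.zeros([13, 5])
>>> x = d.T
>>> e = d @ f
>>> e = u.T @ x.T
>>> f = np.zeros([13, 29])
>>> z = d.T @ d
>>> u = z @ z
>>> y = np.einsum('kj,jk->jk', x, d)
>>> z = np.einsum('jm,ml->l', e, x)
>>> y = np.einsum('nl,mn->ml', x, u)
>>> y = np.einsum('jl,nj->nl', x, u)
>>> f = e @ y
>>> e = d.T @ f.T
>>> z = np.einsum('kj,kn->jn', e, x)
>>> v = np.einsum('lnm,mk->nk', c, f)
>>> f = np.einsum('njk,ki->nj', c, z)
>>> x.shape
(3, 13)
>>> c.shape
(3, 3, 5)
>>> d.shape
(13, 3)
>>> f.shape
(3, 3)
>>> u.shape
(3, 3)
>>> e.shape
(3, 5)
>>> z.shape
(5, 13)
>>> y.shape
(3, 13)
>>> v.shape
(3, 13)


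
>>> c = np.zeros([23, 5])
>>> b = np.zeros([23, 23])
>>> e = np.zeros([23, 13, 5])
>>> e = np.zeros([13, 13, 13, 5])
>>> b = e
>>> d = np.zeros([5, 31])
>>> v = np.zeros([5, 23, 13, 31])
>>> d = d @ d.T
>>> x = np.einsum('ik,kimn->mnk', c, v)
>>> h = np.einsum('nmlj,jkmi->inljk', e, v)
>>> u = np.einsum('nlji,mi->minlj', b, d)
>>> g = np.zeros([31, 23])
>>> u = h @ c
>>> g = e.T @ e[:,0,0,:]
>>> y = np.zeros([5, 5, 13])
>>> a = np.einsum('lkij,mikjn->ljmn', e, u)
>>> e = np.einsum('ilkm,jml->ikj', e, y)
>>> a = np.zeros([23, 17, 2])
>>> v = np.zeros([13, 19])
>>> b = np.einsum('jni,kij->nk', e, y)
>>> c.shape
(23, 5)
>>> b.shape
(13, 5)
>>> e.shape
(13, 13, 5)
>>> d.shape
(5, 5)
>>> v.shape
(13, 19)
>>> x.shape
(13, 31, 5)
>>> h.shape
(31, 13, 13, 5, 23)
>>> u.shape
(31, 13, 13, 5, 5)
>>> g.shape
(5, 13, 13, 5)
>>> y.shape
(5, 5, 13)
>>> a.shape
(23, 17, 2)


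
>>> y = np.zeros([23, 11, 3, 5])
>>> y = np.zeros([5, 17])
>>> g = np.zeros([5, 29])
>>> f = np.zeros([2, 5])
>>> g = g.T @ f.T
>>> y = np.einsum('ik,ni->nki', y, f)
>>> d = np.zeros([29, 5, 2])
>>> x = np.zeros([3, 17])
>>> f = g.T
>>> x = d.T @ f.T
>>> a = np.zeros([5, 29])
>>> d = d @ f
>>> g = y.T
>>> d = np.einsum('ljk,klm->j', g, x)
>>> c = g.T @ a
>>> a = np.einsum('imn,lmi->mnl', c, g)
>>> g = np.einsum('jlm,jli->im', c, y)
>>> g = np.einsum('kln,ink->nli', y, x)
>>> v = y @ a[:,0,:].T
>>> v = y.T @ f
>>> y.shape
(2, 17, 5)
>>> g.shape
(5, 17, 2)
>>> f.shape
(2, 29)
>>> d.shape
(17,)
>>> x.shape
(2, 5, 2)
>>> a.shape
(17, 29, 5)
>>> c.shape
(2, 17, 29)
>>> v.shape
(5, 17, 29)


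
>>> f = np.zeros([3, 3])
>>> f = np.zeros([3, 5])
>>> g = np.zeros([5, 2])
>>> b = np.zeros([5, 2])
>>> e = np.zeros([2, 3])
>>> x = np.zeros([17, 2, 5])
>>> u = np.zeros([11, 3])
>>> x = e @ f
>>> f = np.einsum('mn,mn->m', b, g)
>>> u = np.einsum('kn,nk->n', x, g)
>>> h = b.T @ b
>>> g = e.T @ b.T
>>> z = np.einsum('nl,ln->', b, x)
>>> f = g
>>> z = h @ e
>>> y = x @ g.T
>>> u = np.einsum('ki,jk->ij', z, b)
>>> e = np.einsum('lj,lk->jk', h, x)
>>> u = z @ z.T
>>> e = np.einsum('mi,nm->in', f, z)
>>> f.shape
(3, 5)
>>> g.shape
(3, 5)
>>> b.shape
(5, 2)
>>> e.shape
(5, 2)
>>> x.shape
(2, 5)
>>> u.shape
(2, 2)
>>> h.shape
(2, 2)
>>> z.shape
(2, 3)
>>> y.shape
(2, 3)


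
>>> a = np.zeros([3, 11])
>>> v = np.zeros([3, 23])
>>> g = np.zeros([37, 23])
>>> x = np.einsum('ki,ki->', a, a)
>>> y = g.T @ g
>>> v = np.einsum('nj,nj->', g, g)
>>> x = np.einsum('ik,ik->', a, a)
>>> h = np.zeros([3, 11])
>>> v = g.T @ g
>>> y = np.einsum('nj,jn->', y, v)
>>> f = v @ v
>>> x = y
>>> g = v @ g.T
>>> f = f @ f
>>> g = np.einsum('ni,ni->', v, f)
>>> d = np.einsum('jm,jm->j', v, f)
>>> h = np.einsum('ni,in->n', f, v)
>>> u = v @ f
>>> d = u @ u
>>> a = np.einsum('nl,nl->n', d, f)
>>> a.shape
(23,)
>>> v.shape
(23, 23)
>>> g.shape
()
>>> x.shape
()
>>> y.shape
()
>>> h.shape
(23,)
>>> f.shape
(23, 23)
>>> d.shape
(23, 23)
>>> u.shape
(23, 23)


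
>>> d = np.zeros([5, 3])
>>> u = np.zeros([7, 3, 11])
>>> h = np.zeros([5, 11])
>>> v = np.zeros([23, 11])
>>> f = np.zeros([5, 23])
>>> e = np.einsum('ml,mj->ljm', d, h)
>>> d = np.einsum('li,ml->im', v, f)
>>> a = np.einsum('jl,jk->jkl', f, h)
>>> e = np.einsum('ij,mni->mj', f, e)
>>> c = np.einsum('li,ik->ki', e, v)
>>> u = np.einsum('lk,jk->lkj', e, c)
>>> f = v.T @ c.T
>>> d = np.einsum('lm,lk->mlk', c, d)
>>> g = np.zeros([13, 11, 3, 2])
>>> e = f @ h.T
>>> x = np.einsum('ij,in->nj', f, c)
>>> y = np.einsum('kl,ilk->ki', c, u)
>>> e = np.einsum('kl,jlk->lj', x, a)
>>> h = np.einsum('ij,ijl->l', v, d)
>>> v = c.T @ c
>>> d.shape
(23, 11, 5)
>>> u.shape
(3, 23, 11)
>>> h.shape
(5,)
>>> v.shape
(23, 23)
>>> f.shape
(11, 11)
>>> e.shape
(11, 5)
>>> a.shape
(5, 11, 23)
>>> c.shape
(11, 23)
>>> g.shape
(13, 11, 3, 2)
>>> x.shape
(23, 11)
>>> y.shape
(11, 3)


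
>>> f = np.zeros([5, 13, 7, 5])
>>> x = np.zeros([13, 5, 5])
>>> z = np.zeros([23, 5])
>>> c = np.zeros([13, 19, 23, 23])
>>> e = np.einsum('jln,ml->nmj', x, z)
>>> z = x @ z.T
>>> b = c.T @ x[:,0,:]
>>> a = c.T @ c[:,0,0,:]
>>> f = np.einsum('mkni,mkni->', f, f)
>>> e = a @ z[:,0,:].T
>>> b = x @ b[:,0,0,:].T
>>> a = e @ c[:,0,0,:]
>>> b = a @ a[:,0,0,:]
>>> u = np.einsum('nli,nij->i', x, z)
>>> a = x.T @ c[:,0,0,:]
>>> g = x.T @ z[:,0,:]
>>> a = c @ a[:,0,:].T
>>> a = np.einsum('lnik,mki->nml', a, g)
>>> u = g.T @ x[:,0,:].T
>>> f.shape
()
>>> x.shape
(13, 5, 5)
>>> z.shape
(13, 5, 23)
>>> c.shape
(13, 19, 23, 23)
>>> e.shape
(23, 23, 19, 13)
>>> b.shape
(23, 23, 19, 23)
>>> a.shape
(19, 5, 13)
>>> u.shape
(23, 5, 13)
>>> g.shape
(5, 5, 23)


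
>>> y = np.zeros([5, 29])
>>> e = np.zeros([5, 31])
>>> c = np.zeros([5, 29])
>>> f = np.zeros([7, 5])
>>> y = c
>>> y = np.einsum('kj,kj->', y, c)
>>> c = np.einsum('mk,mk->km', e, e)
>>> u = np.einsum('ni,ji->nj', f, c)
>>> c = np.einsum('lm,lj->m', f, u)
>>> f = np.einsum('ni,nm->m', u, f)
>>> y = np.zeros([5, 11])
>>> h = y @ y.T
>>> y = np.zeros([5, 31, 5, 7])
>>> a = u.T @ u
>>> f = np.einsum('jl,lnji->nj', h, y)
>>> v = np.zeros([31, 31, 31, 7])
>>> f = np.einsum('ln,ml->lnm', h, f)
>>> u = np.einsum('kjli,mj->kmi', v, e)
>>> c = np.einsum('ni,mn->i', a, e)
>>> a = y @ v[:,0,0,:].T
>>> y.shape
(5, 31, 5, 7)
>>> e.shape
(5, 31)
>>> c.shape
(31,)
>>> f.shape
(5, 5, 31)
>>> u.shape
(31, 5, 7)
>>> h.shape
(5, 5)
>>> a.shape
(5, 31, 5, 31)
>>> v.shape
(31, 31, 31, 7)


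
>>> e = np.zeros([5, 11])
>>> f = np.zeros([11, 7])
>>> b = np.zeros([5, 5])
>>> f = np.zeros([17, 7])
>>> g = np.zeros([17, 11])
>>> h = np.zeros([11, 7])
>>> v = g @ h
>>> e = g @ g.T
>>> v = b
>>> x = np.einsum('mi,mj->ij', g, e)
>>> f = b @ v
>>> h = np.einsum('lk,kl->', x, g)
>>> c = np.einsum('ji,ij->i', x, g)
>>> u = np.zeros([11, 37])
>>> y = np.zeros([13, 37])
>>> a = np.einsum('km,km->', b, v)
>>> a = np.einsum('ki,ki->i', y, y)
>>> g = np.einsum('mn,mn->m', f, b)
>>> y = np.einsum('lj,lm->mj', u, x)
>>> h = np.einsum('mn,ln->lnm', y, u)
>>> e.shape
(17, 17)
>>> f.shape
(5, 5)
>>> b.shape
(5, 5)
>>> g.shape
(5,)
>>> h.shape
(11, 37, 17)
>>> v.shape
(5, 5)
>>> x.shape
(11, 17)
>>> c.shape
(17,)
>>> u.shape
(11, 37)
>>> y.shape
(17, 37)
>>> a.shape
(37,)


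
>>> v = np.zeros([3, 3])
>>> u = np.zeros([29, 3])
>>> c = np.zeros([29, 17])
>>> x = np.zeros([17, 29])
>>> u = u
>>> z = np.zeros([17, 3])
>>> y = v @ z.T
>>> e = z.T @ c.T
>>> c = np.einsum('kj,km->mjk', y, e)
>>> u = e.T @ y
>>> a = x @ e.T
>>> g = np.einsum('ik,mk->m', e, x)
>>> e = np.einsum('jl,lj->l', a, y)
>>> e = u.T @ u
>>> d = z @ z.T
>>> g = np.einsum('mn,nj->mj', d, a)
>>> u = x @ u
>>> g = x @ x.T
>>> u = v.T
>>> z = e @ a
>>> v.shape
(3, 3)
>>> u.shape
(3, 3)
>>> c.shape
(29, 17, 3)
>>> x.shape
(17, 29)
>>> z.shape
(17, 3)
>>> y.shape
(3, 17)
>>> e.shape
(17, 17)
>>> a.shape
(17, 3)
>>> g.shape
(17, 17)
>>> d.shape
(17, 17)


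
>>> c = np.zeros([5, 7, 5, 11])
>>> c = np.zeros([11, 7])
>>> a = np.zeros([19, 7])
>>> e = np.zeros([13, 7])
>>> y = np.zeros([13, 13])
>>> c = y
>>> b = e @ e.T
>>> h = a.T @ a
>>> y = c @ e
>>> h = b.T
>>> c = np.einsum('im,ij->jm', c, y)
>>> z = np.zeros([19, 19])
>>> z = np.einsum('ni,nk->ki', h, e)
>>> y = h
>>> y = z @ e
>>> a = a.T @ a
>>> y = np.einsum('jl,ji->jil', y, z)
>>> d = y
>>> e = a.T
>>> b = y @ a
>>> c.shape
(7, 13)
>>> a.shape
(7, 7)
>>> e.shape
(7, 7)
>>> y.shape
(7, 13, 7)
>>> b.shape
(7, 13, 7)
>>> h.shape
(13, 13)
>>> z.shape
(7, 13)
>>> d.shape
(7, 13, 7)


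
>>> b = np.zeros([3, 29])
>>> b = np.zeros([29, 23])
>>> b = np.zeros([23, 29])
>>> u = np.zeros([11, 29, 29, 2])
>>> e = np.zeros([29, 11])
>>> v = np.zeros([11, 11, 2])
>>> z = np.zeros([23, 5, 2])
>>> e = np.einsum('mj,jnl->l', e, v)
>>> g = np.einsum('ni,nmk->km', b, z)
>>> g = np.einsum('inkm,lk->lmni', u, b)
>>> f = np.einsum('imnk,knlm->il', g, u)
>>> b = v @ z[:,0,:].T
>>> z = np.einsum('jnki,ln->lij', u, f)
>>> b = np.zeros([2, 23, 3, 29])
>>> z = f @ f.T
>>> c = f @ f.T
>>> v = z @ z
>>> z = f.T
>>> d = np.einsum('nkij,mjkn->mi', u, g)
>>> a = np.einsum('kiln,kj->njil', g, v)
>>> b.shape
(2, 23, 3, 29)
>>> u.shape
(11, 29, 29, 2)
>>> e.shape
(2,)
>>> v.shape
(23, 23)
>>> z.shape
(29, 23)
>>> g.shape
(23, 2, 29, 11)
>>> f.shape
(23, 29)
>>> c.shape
(23, 23)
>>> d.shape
(23, 29)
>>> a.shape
(11, 23, 2, 29)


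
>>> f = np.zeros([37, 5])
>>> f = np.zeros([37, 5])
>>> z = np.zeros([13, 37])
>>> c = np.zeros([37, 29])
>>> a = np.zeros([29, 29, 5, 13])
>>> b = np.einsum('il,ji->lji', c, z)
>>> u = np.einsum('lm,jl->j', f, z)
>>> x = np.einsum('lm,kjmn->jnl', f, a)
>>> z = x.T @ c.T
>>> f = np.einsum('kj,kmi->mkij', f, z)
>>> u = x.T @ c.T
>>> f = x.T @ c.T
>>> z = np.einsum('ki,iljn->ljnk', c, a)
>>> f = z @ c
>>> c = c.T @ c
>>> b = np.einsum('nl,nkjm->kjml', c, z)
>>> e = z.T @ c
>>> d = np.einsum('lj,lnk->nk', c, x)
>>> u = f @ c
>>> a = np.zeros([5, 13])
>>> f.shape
(29, 5, 13, 29)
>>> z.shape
(29, 5, 13, 37)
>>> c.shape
(29, 29)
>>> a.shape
(5, 13)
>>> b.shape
(5, 13, 37, 29)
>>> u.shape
(29, 5, 13, 29)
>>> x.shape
(29, 13, 37)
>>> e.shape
(37, 13, 5, 29)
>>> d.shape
(13, 37)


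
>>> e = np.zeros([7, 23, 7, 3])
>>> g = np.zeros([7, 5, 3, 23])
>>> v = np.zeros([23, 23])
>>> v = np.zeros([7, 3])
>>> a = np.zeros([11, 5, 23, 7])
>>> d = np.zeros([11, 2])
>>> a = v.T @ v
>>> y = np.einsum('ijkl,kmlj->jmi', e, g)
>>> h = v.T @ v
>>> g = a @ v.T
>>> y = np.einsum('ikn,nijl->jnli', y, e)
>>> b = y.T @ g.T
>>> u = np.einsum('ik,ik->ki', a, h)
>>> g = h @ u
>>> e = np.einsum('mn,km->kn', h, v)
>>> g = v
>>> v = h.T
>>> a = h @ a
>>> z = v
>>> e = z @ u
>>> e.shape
(3, 3)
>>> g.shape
(7, 3)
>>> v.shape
(3, 3)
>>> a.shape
(3, 3)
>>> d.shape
(11, 2)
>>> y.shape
(7, 7, 3, 23)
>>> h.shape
(3, 3)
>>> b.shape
(23, 3, 7, 3)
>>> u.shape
(3, 3)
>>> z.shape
(3, 3)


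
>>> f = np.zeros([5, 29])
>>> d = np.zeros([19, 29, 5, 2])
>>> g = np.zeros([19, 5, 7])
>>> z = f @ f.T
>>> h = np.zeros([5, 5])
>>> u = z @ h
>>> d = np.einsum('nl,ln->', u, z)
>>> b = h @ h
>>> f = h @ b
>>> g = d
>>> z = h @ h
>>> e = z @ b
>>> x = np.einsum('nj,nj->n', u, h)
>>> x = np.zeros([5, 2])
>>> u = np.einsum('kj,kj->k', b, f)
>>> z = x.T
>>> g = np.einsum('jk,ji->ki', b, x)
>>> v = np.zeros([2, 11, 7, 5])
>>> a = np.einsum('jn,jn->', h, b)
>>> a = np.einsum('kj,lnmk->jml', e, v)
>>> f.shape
(5, 5)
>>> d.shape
()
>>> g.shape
(5, 2)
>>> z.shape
(2, 5)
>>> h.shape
(5, 5)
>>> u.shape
(5,)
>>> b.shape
(5, 5)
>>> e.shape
(5, 5)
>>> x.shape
(5, 2)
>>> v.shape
(2, 11, 7, 5)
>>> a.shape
(5, 7, 2)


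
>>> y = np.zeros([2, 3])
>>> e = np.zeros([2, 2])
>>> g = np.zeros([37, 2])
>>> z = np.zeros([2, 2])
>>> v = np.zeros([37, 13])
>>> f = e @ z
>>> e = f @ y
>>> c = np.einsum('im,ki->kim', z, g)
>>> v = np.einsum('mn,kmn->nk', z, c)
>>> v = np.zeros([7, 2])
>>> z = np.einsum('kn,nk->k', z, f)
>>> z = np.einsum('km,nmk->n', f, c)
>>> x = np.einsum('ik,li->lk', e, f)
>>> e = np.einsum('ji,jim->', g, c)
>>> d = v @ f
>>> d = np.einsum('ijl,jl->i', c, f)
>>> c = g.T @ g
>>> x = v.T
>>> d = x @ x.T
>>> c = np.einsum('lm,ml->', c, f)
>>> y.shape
(2, 3)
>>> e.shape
()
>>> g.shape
(37, 2)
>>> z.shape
(37,)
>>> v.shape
(7, 2)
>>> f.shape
(2, 2)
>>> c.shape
()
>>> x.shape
(2, 7)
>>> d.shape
(2, 2)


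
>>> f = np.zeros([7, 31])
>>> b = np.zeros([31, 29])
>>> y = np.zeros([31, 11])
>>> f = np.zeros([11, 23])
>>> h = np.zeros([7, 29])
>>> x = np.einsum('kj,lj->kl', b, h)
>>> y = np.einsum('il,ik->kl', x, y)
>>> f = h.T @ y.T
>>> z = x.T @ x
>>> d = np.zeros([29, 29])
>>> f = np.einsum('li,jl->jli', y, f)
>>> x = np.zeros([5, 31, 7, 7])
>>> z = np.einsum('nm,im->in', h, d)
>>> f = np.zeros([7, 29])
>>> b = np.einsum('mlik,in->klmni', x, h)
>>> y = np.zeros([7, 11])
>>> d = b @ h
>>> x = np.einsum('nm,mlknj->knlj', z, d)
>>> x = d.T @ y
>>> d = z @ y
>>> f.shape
(7, 29)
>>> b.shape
(7, 31, 5, 29, 7)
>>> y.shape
(7, 11)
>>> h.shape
(7, 29)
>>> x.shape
(29, 29, 5, 31, 11)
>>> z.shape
(29, 7)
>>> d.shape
(29, 11)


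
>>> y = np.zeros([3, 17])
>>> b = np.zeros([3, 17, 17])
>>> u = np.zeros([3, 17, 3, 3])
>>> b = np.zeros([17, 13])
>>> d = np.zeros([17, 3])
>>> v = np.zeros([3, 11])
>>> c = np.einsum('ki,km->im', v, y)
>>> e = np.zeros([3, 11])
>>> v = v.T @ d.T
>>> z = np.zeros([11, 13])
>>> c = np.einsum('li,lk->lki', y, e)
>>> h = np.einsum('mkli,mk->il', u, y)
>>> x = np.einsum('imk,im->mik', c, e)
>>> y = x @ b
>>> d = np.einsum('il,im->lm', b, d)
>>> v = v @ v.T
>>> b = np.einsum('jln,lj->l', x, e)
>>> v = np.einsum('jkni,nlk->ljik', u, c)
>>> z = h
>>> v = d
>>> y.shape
(11, 3, 13)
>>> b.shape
(3,)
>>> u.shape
(3, 17, 3, 3)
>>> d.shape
(13, 3)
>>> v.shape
(13, 3)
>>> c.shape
(3, 11, 17)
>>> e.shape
(3, 11)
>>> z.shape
(3, 3)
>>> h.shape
(3, 3)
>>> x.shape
(11, 3, 17)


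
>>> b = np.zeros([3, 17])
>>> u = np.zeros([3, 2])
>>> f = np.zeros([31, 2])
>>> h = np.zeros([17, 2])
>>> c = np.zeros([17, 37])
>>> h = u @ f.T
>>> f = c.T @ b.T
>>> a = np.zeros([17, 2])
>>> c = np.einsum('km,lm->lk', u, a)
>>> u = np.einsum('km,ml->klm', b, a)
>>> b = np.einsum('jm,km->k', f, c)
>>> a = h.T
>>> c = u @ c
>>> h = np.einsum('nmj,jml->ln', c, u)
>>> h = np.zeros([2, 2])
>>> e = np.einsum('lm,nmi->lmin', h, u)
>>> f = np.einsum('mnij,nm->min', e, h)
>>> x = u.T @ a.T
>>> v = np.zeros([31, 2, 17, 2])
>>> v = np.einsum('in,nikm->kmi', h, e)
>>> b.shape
(17,)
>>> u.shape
(3, 2, 17)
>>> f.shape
(2, 17, 2)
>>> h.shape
(2, 2)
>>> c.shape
(3, 2, 3)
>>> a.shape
(31, 3)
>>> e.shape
(2, 2, 17, 3)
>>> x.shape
(17, 2, 31)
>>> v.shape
(17, 3, 2)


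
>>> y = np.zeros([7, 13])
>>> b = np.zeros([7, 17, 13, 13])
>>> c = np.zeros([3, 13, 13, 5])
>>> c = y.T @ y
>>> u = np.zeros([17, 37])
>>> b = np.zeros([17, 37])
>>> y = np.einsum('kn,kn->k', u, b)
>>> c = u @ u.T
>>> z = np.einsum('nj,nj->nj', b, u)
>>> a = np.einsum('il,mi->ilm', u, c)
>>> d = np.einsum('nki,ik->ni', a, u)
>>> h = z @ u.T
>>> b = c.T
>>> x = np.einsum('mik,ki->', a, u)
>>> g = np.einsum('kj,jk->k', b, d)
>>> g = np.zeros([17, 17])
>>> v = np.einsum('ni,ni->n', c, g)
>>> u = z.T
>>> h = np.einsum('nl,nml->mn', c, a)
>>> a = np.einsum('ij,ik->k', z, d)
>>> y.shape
(17,)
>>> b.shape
(17, 17)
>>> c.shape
(17, 17)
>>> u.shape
(37, 17)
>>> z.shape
(17, 37)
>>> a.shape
(17,)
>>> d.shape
(17, 17)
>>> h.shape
(37, 17)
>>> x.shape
()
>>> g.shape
(17, 17)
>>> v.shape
(17,)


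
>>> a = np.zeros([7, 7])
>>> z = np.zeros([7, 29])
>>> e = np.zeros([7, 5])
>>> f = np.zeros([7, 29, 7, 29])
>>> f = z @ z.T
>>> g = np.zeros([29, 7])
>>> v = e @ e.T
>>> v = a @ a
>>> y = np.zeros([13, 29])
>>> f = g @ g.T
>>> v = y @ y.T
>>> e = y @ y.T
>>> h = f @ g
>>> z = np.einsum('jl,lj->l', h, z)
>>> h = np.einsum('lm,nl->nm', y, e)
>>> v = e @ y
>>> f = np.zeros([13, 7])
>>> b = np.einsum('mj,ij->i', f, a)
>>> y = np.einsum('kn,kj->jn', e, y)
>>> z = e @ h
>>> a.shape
(7, 7)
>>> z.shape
(13, 29)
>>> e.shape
(13, 13)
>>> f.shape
(13, 7)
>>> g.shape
(29, 7)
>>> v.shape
(13, 29)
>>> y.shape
(29, 13)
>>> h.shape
(13, 29)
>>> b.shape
(7,)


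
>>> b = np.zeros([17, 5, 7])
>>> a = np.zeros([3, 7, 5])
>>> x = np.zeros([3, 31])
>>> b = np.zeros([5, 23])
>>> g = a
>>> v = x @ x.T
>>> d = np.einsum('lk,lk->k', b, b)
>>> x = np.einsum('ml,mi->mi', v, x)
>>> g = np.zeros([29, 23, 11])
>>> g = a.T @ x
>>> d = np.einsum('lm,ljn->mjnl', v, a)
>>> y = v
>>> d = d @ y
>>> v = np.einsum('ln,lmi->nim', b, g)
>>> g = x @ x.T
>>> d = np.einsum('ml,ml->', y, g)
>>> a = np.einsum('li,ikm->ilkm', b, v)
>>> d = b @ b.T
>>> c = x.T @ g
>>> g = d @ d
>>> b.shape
(5, 23)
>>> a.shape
(23, 5, 31, 7)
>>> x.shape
(3, 31)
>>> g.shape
(5, 5)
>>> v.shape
(23, 31, 7)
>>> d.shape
(5, 5)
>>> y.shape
(3, 3)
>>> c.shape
(31, 3)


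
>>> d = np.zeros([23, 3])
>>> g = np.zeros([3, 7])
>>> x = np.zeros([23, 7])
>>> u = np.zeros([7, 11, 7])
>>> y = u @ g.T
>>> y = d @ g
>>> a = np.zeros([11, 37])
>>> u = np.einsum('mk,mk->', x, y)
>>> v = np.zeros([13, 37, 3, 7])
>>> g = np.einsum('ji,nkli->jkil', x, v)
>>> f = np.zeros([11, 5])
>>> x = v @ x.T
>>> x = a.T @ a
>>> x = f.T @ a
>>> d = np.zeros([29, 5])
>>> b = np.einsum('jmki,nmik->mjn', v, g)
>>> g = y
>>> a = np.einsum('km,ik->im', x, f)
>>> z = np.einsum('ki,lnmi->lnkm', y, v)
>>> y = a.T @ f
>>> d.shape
(29, 5)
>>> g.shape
(23, 7)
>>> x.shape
(5, 37)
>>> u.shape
()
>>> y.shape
(37, 5)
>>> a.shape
(11, 37)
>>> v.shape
(13, 37, 3, 7)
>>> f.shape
(11, 5)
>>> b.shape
(37, 13, 23)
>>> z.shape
(13, 37, 23, 3)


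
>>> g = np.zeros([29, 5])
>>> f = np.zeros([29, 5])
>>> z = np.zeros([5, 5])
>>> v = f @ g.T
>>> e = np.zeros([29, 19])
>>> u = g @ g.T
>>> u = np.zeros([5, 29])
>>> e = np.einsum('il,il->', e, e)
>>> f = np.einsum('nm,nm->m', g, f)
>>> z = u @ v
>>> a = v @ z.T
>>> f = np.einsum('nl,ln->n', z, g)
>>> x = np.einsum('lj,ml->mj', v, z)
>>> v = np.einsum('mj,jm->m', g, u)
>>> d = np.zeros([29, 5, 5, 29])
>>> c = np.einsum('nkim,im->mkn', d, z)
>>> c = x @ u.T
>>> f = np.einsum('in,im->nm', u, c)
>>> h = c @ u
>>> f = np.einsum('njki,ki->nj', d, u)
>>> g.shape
(29, 5)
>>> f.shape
(29, 5)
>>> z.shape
(5, 29)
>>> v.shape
(29,)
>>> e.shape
()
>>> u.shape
(5, 29)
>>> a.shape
(29, 5)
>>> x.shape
(5, 29)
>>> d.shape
(29, 5, 5, 29)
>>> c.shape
(5, 5)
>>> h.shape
(5, 29)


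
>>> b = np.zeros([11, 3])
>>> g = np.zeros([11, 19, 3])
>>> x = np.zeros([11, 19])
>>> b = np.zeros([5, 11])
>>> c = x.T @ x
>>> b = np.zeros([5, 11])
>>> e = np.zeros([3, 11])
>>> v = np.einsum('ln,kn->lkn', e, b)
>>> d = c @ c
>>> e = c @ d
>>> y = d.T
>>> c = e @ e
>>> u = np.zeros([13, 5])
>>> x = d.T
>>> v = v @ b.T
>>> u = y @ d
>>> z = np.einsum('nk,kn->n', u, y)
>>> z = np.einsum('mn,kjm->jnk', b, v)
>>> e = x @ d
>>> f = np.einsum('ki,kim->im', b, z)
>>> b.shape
(5, 11)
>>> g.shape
(11, 19, 3)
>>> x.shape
(19, 19)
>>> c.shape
(19, 19)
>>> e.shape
(19, 19)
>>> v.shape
(3, 5, 5)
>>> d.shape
(19, 19)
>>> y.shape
(19, 19)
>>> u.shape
(19, 19)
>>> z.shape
(5, 11, 3)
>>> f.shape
(11, 3)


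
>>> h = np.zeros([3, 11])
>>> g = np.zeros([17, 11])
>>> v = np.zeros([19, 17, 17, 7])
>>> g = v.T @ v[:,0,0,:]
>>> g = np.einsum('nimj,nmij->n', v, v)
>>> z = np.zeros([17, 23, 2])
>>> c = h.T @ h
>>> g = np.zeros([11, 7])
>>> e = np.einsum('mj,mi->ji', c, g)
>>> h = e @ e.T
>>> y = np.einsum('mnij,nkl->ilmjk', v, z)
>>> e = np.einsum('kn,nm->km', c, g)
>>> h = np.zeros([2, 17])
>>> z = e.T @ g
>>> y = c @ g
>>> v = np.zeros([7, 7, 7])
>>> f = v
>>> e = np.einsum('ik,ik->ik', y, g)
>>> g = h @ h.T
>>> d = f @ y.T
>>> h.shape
(2, 17)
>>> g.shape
(2, 2)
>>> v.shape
(7, 7, 7)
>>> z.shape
(7, 7)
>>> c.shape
(11, 11)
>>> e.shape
(11, 7)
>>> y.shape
(11, 7)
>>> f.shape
(7, 7, 7)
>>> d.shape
(7, 7, 11)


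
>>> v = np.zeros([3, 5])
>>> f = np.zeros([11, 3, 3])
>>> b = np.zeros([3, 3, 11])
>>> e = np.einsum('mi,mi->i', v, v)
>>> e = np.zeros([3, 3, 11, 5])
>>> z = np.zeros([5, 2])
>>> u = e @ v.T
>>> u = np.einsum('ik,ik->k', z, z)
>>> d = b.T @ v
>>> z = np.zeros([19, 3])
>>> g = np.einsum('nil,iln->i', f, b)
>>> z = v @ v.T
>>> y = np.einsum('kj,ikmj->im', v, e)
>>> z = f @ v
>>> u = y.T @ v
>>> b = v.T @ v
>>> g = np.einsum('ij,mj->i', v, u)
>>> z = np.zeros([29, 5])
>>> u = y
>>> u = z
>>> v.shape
(3, 5)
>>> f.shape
(11, 3, 3)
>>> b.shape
(5, 5)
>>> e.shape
(3, 3, 11, 5)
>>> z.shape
(29, 5)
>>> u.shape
(29, 5)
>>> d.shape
(11, 3, 5)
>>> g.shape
(3,)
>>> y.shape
(3, 11)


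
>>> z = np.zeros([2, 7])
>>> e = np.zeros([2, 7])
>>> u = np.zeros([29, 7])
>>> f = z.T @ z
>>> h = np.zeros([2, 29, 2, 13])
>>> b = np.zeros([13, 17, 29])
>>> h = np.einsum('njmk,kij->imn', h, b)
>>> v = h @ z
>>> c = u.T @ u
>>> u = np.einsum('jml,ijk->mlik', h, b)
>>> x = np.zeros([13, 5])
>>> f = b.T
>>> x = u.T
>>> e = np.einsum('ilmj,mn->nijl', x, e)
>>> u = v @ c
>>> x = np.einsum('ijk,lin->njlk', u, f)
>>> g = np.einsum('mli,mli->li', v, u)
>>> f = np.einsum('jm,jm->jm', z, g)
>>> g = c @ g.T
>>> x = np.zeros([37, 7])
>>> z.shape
(2, 7)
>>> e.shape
(7, 29, 2, 13)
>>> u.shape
(17, 2, 7)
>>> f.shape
(2, 7)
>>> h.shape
(17, 2, 2)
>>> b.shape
(13, 17, 29)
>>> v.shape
(17, 2, 7)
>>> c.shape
(7, 7)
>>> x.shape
(37, 7)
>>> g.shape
(7, 2)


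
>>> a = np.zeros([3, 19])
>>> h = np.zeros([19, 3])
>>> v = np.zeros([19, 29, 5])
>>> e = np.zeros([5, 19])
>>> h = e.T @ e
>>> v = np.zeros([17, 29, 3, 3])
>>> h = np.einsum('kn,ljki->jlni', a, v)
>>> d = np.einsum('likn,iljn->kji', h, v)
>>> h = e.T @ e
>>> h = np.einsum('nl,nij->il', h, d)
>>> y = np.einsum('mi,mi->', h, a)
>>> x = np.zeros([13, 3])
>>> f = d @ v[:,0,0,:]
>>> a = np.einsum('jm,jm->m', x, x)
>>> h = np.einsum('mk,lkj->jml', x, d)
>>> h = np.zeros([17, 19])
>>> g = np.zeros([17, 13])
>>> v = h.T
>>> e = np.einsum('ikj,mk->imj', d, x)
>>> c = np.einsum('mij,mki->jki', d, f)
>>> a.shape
(3,)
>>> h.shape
(17, 19)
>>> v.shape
(19, 17)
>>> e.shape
(19, 13, 17)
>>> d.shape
(19, 3, 17)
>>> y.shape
()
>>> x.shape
(13, 3)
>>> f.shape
(19, 3, 3)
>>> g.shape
(17, 13)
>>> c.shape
(17, 3, 3)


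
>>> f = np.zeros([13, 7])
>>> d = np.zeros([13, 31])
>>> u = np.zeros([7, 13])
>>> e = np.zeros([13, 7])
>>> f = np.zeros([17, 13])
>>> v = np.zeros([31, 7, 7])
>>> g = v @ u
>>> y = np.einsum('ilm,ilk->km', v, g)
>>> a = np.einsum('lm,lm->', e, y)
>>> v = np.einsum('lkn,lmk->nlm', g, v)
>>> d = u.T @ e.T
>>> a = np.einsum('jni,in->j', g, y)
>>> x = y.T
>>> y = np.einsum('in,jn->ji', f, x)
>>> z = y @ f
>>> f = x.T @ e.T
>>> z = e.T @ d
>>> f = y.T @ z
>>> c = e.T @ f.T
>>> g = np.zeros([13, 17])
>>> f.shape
(17, 13)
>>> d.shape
(13, 13)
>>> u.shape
(7, 13)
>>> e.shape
(13, 7)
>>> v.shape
(13, 31, 7)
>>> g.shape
(13, 17)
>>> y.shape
(7, 17)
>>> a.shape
(31,)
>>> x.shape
(7, 13)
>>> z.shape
(7, 13)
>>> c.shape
(7, 17)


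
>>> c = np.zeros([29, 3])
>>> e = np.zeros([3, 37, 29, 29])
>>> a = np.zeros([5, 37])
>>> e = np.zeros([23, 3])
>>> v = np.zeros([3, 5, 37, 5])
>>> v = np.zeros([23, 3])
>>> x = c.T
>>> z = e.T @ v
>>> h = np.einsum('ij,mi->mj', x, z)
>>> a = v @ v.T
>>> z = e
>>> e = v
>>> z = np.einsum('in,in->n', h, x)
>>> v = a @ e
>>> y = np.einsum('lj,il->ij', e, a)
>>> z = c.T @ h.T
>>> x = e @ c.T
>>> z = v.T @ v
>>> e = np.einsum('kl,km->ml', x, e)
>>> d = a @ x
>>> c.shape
(29, 3)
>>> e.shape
(3, 29)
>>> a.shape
(23, 23)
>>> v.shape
(23, 3)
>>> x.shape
(23, 29)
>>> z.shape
(3, 3)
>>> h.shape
(3, 29)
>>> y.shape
(23, 3)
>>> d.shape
(23, 29)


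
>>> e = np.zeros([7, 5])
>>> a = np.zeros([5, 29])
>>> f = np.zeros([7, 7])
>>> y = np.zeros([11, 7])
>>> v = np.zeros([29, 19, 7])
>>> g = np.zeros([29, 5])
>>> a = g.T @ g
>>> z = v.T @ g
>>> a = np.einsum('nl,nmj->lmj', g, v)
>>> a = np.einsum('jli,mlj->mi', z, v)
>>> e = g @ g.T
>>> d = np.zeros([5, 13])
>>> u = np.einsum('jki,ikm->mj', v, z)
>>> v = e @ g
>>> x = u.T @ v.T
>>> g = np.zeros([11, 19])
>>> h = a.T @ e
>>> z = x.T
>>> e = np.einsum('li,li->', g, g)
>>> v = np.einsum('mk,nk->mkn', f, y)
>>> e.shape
()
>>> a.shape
(29, 5)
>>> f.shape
(7, 7)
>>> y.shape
(11, 7)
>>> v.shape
(7, 7, 11)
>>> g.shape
(11, 19)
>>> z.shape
(29, 29)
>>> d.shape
(5, 13)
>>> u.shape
(5, 29)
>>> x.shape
(29, 29)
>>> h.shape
(5, 29)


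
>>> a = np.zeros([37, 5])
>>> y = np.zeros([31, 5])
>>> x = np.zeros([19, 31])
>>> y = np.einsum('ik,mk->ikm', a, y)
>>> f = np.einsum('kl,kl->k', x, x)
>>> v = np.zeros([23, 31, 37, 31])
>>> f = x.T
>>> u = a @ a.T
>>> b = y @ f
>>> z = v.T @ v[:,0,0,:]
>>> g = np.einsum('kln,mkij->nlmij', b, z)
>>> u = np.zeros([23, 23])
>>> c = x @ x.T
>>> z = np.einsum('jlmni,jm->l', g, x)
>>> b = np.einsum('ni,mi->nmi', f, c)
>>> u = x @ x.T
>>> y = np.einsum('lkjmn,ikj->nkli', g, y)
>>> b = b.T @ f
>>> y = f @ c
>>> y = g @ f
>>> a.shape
(37, 5)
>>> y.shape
(19, 5, 31, 31, 19)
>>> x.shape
(19, 31)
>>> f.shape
(31, 19)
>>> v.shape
(23, 31, 37, 31)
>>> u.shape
(19, 19)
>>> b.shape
(19, 19, 19)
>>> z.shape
(5,)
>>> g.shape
(19, 5, 31, 31, 31)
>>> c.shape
(19, 19)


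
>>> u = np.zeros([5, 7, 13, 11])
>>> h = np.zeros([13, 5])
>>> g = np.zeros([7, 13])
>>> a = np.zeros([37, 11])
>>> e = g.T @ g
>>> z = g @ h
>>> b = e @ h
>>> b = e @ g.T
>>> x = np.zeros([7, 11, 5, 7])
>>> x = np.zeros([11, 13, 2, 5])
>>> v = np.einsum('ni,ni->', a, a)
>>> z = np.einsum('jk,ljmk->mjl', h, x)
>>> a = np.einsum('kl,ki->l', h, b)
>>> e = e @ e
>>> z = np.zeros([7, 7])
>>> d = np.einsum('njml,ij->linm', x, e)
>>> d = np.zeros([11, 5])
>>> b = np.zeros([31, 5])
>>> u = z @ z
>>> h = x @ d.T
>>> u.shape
(7, 7)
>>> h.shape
(11, 13, 2, 11)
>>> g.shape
(7, 13)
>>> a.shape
(5,)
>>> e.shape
(13, 13)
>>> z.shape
(7, 7)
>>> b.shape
(31, 5)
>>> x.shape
(11, 13, 2, 5)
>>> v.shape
()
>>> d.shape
(11, 5)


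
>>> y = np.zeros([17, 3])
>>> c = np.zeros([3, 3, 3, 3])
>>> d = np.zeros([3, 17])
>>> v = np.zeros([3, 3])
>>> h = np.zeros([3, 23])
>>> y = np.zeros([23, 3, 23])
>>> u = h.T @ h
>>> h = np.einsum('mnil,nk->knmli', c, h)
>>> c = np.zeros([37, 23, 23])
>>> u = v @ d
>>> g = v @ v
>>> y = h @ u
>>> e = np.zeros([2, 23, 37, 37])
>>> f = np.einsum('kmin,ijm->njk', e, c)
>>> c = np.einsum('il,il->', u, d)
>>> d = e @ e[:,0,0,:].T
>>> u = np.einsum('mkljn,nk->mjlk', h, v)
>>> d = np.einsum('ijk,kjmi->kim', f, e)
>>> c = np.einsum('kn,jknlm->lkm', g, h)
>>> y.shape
(23, 3, 3, 3, 17)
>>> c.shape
(3, 3, 3)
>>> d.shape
(2, 37, 37)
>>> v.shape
(3, 3)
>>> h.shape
(23, 3, 3, 3, 3)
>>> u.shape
(23, 3, 3, 3)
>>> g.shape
(3, 3)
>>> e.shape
(2, 23, 37, 37)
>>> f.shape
(37, 23, 2)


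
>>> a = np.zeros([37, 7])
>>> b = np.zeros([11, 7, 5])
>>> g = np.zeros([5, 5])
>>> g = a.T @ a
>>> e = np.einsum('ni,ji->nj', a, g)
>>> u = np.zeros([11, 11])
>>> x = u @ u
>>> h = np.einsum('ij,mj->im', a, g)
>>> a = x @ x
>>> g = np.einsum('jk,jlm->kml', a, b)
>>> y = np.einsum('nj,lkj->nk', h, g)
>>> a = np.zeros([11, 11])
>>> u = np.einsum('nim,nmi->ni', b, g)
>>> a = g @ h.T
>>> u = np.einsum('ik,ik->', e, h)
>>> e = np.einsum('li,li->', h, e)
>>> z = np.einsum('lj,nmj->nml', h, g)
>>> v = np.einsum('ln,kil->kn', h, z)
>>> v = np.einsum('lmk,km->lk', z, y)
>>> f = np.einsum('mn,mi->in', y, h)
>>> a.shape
(11, 5, 37)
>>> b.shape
(11, 7, 5)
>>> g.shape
(11, 5, 7)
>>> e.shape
()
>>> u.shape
()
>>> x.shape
(11, 11)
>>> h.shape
(37, 7)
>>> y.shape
(37, 5)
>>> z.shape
(11, 5, 37)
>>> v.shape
(11, 37)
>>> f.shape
(7, 5)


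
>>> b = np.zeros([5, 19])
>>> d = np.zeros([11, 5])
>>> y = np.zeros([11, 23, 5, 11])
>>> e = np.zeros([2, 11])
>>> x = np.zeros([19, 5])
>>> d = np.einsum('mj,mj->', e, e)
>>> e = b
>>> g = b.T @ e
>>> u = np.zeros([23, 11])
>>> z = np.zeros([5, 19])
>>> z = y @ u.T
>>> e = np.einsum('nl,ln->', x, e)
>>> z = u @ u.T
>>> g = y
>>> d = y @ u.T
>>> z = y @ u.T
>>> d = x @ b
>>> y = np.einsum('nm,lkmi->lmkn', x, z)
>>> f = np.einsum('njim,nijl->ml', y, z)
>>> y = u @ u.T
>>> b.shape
(5, 19)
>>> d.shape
(19, 19)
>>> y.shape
(23, 23)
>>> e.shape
()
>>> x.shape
(19, 5)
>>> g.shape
(11, 23, 5, 11)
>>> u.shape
(23, 11)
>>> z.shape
(11, 23, 5, 23)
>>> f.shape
(19, 23)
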